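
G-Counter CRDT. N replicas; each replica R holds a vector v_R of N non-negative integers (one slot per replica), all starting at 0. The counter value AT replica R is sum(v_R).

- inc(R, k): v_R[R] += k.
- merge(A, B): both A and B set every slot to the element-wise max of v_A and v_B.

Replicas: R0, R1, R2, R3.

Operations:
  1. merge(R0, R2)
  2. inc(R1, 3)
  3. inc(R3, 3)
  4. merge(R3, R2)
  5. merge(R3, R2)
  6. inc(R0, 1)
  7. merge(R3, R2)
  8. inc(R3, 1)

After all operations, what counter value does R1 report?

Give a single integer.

Op 1: merge R0<->R2 -> R0=(0,0,0,0) R2=(0,0,0,0)
Op 2: inc R1 by 3 -> R1=(0,3,0,0) value=3
Op 3: inc R3 by 3 -> R3=(0,0,0,3) value=3
Op 4: merge R3<->R2 -> R3=(0,0,0,3) R2=(0,0,0,3)
Op 5: merge R3<->R2 -> R3=(0,0,0,3) R2=(0,0,0,3)
Op 6: inc R0 by 1 -> R0=(1,0,0,0) value=1
Op 7: merge R3<->R2 -> R3=(0,0,0,3) R2=(0,0,0,3)
Op 8: inc R3 by 1 -> R3=(0,0,0,4) value=4

Answer: 3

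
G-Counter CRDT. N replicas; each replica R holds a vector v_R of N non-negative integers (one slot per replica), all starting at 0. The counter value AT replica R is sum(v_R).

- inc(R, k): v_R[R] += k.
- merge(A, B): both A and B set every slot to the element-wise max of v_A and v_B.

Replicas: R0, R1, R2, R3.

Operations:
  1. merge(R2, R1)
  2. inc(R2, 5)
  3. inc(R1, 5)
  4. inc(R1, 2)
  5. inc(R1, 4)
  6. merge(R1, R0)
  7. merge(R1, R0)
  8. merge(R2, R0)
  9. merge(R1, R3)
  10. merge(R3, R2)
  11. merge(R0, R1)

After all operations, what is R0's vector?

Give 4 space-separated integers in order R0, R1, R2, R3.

Op 1: merge R2<->R1 -> R2=(0,0,0,0) R1=(0,0,0,0)
Op 2: inc R2 by 5 -> R2=(0,0,5,0) value=5
Op 3: inc R1 by 5 -> R1=(0,5,0,0) value=5
Op 4: inc R1 by 2 -> R1=(0,7,0,0) value=7
Op 5: inc R1 by 4 -> R1=(0,11,0,0) value=11
Op 6: merge R1<->R0 -> R1=(0,11,0,0) R0=(0,11,0,0)
Op 7: merge R1<->R0 -> R1=(0,11,0,0) R0=(0,11,0,0)
Op 8: merge R2<->R0 -> R2=(0,11,5,0) R0=(0,11,5,0)
Op 9: merge R1<->R3 -> R1=(0,11,0,0) R3=(0,11,0,0)
Op 10: merge R3<->R2 -> R3=(0,11,5,0) R2=(0,11,5,0)
Op 11: merge R0<->R1 -> R0=(0,11,5,0) R1=(0,11,5,0)

Answer: 0 11 5 0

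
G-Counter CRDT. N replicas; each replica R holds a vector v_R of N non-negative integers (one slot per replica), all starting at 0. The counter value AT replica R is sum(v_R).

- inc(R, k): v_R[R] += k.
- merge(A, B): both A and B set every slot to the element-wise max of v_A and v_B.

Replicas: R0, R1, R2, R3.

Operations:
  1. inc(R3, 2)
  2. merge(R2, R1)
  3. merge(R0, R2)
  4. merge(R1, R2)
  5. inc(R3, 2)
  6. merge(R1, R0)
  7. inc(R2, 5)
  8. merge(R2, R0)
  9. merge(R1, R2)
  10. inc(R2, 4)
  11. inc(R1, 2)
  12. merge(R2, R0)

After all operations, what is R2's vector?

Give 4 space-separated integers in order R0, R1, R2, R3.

Op 1: inc R3 by 2 -> R3=(0,0,0,2) value=2
Op 2: merge R2<->R1 -> R2=(0,0,0,0) R1=(0,0,0,0)
Op 3: merge R0<->R2 -> R0=(0,0,0,0) R2=(0,0,0,0)
Op 4: merge R1<->R2 -> R1=(0,0,0,0) R2=(0,0,0,0)
Op 5: inc R3 by 2 -> R3=(0,0,0,4) value=4
Op 6: merge R1<->R0 -> R1=(0,0,0,0) R0=(0,0,0,0)
Op 7: inc R2 by 5 -> R2=(0,0,5,0) value=5
Op 8: merge R2<->R0 -> R2=(0,0,5,0) R0=(0,0,5,0)
Op 9: merge R1<->R2 -> R1=(0,0,5,0) R2=(0,0,5,0)
Op 10: inc R2 by 4 -> R2=(0,0,9,0) value=9
Op 11: inc R1 by 2 -> R1=(0,2,5,0) value=7
Op 12: merge R2<->R0 -> R2=(0,0,9,0) R0=(0,0,9,0)

Answer: 0 0 9 0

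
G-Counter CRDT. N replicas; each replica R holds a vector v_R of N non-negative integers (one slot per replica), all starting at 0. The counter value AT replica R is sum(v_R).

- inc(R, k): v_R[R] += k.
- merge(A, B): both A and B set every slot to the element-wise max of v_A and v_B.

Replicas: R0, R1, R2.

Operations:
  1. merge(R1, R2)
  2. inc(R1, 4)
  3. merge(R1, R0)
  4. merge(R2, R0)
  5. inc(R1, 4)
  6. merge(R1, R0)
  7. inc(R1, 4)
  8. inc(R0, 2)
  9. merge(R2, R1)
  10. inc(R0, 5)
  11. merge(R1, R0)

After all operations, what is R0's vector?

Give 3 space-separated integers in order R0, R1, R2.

Answer: 7 12 0

Derivation:
Op 1: merge R1<->R2 -> R1=(0,0,0) R2=(0,0,0)
Op 2: inc R1 by 4 -> R1=(0,4,0) value=4
Op 3: merge R1<->R0 -> R1=(0,4,0) R0=(0,4,0)
Op 4: merge R2<->R0 -> R2=(0,4,0) R0=(0,4,0)
Op 5: inc R1 by 4 -> R1=(0,8,0) value=8
Op 6: merge R1<->R0 -> R1=(0,8,0) R0=(0,8,0)
Op 7: inc R1 by 4 -> R1=(0,12,0) value=12
Op 8: inc R0 by 2 -> R0=(2,8,0) value=10
Op 9: merge R2<->R1 -> R2=(0,12,0) R1=(0,12,0)
Op 10: inc R0 by 5 -> R0=(7,8,0) value=15
Op 11: merge R1<->R0 -> R1=(7,12,0) R0=(7,12,0)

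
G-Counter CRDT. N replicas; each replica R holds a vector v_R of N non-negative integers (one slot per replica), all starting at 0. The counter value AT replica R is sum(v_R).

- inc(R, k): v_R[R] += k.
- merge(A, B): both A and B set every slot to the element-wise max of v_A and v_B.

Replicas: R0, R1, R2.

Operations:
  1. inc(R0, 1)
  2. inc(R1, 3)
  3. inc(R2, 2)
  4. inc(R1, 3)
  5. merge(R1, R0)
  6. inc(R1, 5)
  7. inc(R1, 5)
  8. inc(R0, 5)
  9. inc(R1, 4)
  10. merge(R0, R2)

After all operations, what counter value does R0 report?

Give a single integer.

Op 1: inc R0 by 1 -> R0=(1,0,0) value=1
Op 2: inc R1 by 3 -> R1=(0,3,0) value=3
Op 3: inc R2 by 2 -> R2=(0,0,2) value=2
Op 4: inc R1 by 3 -> R1=(0,6,0) value=6
Op 5: merge R1<->R0 -> R1=(1,6,0) R0=(1,6,0)
Op 6: inc R1 by 5 -> R1=(1,11,0) value=12
Op 7: inc R1 by 5 -> R1=(1,16,0) value=17
Op 8: inc R0 by 5 -> R0=(6,6,0) value=12
Op 9: inc R1 by 4 -> R1=(1,20,0) value=21
Op 10: merge R0<->R2 -> R0=(6,6,2) R2=(6,6,2)

Answer: 14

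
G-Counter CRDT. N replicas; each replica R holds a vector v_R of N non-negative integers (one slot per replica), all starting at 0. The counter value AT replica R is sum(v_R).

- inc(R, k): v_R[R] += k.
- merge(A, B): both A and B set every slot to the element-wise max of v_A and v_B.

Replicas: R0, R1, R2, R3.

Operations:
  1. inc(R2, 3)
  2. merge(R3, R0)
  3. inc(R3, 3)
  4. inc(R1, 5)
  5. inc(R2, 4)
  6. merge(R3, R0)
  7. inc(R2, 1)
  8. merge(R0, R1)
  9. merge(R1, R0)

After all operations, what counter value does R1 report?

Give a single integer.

Answer: 8

Derivation:
Op 1: inc R2 by 3 -> R2=(0,0,3,0) value=3
Op 2: merge R3<->R0 -> R3=(0,0,0,0) R0=(0,0,0,0)
Op 3: inc R3 by 3 -> R3=(0,0,0,3) value=3
Op 4: inc R1 by 5 -> R1=(0,5,0,0) value=5
Op 5: inc R2 by 4 -> R2=(0,0,7,0) value=7
Op 6: merge R3<->R0 -> R3=(0,0,0,3) R0=(0,0,0,3)
Op 7: inc R2 by 1 -> R2=(0,0,8,0) value=8
Op 8: merge R0<->R1 -> R0=(0,5,0,3) R1=(0,5,0,3)
Op 9: merge R1<->R0 -> R1=(0,5,0,3) R0=(0,5,0,3)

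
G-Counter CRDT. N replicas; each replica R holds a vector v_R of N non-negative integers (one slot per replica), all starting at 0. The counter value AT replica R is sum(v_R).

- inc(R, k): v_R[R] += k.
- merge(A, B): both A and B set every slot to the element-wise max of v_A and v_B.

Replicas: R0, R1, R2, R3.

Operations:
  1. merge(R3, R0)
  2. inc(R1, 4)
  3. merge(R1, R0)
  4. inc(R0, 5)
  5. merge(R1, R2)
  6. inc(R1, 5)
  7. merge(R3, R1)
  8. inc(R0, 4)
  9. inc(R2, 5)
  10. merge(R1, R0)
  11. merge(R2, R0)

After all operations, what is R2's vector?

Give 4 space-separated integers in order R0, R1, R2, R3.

Answer: 9 9 5 0

Derivation:
Op 1: merge R3<->R0 -> R3=(0,0,0,0) R0=(0,0,0,0)
Op 2: inc R1 by 4 -> R1=(0,4,0,0) value=4
Op 3: merge R1<->R0 -> R1=(0,4,0,0) R0=(0,4,0,0)
Op 4: inc R0 by 5 -> R0=(5,4,0,0) value=9
Op 5: merge R1<->R2 -> R1=(0,4,0,0) R2=(0,4,0,0)
Op 6: inc R1 by 5 -> R1=(0,9,0,0) value=9
Op 7: merge R3<->R1 -> R3=(0,9,0,0) R1=(0,9,0,0)
Op 8: inc R0 by 4 -> R0=(9,4,0,0) value=13
Op 9: inc R2 by 5 -> R2=(0,4,5,0) value=9
Op 10: merge R1<->R0 -> R1=(9,9,0,0) R0=(9,9,0,0)
Op 11: merge R2<->R0 -> R2=(9,9,5,0) R0=(9,9,5,0)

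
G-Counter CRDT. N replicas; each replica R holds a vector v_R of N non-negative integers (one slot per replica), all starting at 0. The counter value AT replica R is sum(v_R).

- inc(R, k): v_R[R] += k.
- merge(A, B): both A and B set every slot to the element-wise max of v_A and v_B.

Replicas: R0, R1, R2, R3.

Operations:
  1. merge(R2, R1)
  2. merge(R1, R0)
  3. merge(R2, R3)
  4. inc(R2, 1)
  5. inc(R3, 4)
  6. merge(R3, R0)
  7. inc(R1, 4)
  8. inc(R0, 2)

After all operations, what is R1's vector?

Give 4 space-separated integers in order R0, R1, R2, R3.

Op 1: merge R2<->R1 -> R2=(0,0,0,0) R1=(0,0,0,0)
Op 2: merge R1<->R0 -> R1=(0,0,0,0) R0=(0,0,0,0)
Op 3: merge R2<->R3 -> R2=(0,0,0,0) R3=(0,0,0,0)
Op 4: inc R2 by 1 -> R2=(0,0,1,0) value=1
Op 5: inc R3 by 4 -> R3=(0,0,0,4) value=4
Op 6: merge R3<->R0 -> R3=(0,0,0,4) R0=(0,0,0,4)
Op 7: inc R1 by 4 -> R1=(0,4,0,0) value=4
Op 8: inc R0 by 2 -> R0=(2,0,0,4) value=6

Answer: 0 4 0 0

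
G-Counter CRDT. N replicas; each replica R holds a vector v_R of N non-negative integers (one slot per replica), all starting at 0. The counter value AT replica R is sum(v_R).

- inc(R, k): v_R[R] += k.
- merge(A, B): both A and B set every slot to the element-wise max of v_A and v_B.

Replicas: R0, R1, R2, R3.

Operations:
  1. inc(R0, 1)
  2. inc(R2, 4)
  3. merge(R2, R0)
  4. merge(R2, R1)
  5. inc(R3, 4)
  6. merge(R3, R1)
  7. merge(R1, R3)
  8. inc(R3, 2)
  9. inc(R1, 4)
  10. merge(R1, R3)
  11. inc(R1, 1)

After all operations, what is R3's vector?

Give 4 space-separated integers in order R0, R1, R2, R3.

Answer: 1 4 4 6

Derivation:
Op 1: inc R0 by 1 -> R0=(1,0,0,0) value=1
Op 2: inc R2 by 4 -> R2=(0,0,4,0) value=4
Op 3: merge R2<->R0 -> R2=(1,0,4,0) R0=(1,0,4,0)
Op 4: merge R2<->R1 -> R2=(1,0,4,0) R1=(1,0,4,0)
Op 5: inc R3 by 4 -> R3=(0,0,0,4) value=4
Op 6: merge R3<->R1 -> R3=(1,0,4,4) R1=(1,0,4,4)
Op 7: merge R1<->R3 -> R1=(1,0,4,4) R3=(1,0,4,4)
Op 8: inc R3 by 2 -> R3=(1,0,4,6) value=11
Op 9: inc R1 by 4 -> R1=(1,4,4,4) value=13
Op 10: merge R1<->R3 -> R1=(1,4,4,6) R3=(1,4,4,6)
Op 11: inc R1 by 1 -> R1=(1,5,4,6) value=16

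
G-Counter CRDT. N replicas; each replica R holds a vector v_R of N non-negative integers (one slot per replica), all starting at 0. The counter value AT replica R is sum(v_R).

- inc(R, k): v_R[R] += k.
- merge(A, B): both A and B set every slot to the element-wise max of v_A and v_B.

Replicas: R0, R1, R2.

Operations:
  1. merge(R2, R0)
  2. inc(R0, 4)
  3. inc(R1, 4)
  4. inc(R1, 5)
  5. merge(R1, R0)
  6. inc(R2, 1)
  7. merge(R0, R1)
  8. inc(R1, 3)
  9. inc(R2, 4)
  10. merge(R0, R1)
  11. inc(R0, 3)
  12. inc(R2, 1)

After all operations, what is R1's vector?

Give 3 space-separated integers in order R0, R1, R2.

Op 1: merge R2<->R0 -> R2=(0,0,0) R0=(0,0,0)
Op 2: inc R0 by 4 -> R0=(4,0,0) value=4
Op 3: inc R1 by 4 -> R1=(0,4,0) value=4
Op 4: inc R1 by 5 -> R1=(0,9,0) value=9
Op 5: merge R1<->R0 -> R1=(4,9,0) R0=(4,9,0)
Op 6: inc R2 by 1 -> R2=(0,0,1) value=1
Op 7: merge R0<->R1 -> R0=(4,9,0) R1=(4,9,0)
Op 8: inc R1 by 3 -> R1=(4,12,0) value=16
Op 9: inc R2 by 4 -> R2=(0,0,5) value=5
Op 10: merge R0<->R1 -> R0=(4,12,0) R1=(4,12,0)
Op 11: inc R0 by 3 -> R0=(7,12,0) value=19
Op 12: inc R2 by 1 -> R2=(0,0,6) value=6

Answer: 4 12 0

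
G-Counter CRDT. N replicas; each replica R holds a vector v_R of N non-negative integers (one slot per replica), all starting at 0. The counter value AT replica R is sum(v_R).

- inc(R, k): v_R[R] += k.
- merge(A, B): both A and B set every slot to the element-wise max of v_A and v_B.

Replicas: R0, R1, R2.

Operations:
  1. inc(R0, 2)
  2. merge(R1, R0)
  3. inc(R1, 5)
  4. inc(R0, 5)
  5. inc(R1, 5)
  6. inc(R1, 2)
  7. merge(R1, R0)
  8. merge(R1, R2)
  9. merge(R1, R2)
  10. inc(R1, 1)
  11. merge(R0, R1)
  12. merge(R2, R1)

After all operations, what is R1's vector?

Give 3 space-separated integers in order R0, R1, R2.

Answer: 7 13 0

Derivation:
Op 1: inc R0 by 2 -> R0=(2,0,0) value=2
Op 2: merge R1<->R0 -> R1=(2,0,0) R0=(2,0,0)
Op 3: inc R1 by 5 -> R1=(2,5,0) value=7
Op 4: inc R0 by 5 -> R0=(7,0,0) value=7
Op 5: inc R1 by 5 -> R1=(2,10,0) value=12
Op 6: inc R1 by 2 -> R1=(2,12,0) value=14
Op 7: merge R1<->R0 -> R1=(7,12,0) R0=(7,12,0)
Op 8: merge R1<->R2 -> R1=(7,12,0) R2=(7,12,0)
Op 9: merge R1<->R2 -> R1=(7,12,0) R2=(7,12,0)
Op 10: inc R1 by 1 -> R1=(7,13,0) value=20
Op 11: merge R0<->R1 -> R0=(7,13,0) R1=(7,13,0)
Op 12: merge R2<->R1 -> R2=(7,13,0) R1=(7,13,0)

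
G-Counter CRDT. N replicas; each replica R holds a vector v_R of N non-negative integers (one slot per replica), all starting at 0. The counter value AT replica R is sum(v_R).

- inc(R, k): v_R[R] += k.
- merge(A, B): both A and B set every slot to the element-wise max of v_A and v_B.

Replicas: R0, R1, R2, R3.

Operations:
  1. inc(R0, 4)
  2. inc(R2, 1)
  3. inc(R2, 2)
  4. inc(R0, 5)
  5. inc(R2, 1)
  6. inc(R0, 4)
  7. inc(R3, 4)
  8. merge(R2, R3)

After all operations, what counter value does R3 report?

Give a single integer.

Answer: 8

Derivation:
Op 1: inc R0 by 4 -> R0=(4,0,0,0) value=4
Op 2: inc R2 by 1 -> R2=(0,0,1,0) value=1
Op 3: inc R2 by 2 -> R2=(0,0,3,0) value=3
Op 4: inc R0 by 5 -> R0=(9,0,0,0) value=9
Op 5: inc R2 by 1 -> R2=(0,0,4,0) value=4
Op 6: inc R0 by 4 -> R0=(13,0,0,0) value=13
Op 7: inc R3 by 4 -> R3=(0,0,0,4) value=4
Op 8: merge R2<->R3 -> R2=(0,0,4,4) R3=(0,0,4,4)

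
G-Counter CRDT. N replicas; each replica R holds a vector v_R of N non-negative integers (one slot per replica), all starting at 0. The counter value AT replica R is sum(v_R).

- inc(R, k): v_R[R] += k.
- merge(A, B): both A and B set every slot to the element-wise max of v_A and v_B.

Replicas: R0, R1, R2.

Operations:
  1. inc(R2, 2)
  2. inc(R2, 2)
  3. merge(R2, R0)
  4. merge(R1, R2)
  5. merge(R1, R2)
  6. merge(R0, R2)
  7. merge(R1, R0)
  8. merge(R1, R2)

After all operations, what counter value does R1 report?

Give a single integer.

Op 1: inc R2 by 2 -> R2=(0,0,2) value=2
Op 2: inc R2 by 2 -> R2=(0,0,4) value=4
Op 3: merge R2<->R0 -> R2=(0,0,4) R0=(0,0,4)
Op 4: merge R1<->R2 -> R1=(0,0,4) R2=(0,0,4)
Op 5: merge R1<->R2 -> R1=(0,0,4) R2=(0,0,4)
Op 6: merge R0<->R2 -> R0=(0,0,4) R2=(0,0,4)
Op 7: merge R1<->R0 -> R1=(0,0,4) R0=(0,0,4)
Op 8: merge R1<->R2 -> R1=(0,0,4) R2=(0,0,4)

Answer: 4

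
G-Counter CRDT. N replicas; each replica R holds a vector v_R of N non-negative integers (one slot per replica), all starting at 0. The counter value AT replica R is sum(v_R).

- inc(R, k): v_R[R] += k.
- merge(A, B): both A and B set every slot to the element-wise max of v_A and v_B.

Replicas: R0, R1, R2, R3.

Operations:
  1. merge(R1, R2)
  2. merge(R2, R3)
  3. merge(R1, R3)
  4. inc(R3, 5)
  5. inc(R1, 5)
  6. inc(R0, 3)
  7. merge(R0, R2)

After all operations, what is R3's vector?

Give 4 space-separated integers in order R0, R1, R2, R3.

Answer: 0 0 0 5

Derivation:
Op 1: merge R1<->R2 -> R1=(0,0,0,0) R2=(0,0,0,0)
Op 2: merge R2<->R3 -> R2=(0,0,0,0) R3=(0,0,0,0)
Op 3: merge R1<->R3 -> R1=(0,0,0,0) R3=(0,0,0,0)
Op 4: inc R3 by 5 -> R3=(0,0,0,5) value=5
Op 5: inc R1 by 5 -> R1=(0,5,0,0) value=5
Op 6: inc R0 by 3 -> R0=(3,0,0,0) value=3
Op 7: merge R0<->R2 -> R0=(3,0,0,0) R2=(3,0,0,0)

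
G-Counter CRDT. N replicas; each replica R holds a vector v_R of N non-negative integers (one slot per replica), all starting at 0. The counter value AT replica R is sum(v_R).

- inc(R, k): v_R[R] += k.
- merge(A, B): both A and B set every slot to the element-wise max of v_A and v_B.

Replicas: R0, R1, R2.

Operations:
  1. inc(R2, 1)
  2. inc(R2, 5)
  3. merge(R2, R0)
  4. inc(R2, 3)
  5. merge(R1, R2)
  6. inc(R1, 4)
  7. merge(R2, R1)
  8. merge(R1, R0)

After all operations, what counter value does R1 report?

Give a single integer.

Op 1: inc R2 by 1 -> R2=(0,0,1) value=1
Op 2: inc R2 by 5 -> R2=(0,0,6) value=6
Op 3: merge R2<->R0 -> R2=(0,0,6) R0=(0,0,6)
Op 4: inc R2 by 3 -> R2=(0,0,9) value=9
Op 5: merge R1<->R2 -> R1=(0,0,9) R2=(0,0,9)
Op 6: inc R1 by 4 -> R1=(0,4,9) value=13
Op 7: merge R2<->R1 -> R2=(0,4,9) R1=(0,4,9)
Op 8: merge R1<->R0 -> R1=(0,4,9) R0=(0,4,9)

Answer: 13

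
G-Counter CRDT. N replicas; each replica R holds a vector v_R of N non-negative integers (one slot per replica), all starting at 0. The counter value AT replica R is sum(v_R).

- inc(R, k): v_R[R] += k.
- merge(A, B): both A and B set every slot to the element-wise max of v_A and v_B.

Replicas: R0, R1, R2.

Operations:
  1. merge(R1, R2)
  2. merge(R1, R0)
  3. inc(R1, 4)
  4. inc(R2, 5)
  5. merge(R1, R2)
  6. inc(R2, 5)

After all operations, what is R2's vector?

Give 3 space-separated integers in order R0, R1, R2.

Op 1: merge R1<->R2 -> R1=(0,0,0) R2=(0,0,0)
Op 2: merge R1<->R0 -> R1=(0,0,0) R0=(0,0,0)
Op 3: inc R1 by 4 -> R1=(0,4,0) value=4
Op 4: inc R2 by 5 -> R2=(0,0,5) value=5
Op 5: merge R1<->R2 -> R1=(0,4,5) R2=(0,4,5)
Op 6: inc R2 by 5 -> R2=(0,4,10) value=14

Answer: 0 4 10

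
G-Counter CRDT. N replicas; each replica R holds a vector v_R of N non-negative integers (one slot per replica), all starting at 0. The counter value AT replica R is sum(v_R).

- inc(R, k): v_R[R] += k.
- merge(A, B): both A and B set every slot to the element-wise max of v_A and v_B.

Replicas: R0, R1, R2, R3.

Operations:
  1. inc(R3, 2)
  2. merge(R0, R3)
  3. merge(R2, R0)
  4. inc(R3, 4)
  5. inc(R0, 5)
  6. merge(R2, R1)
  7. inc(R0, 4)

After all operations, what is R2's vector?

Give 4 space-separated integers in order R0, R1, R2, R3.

Op 1: inc R3 by 2 -> R3=(0,0,0,2) value=2
Op 2: merge R0<->R3 -> R0=(0,0,0,2) R3=(0,0,0,2)
Op 3: merge R2<->R0 -> R2=(0,0,0,2) R0=(0,0,0,2)
Op 4: inc R3 by 4 -> R3=(0,0,0,6) value=6
Op 5: inc R0 by 5 -> R0=(5,0,0,2) value=7
Op 6: merge R2<->R1 -> R2=(0,0,0,2) R1=(0,0,0,2)
Op 7: inc R0 by 4 -> R0=(9,0,0,2) value=11

Answer: 0 0 0 2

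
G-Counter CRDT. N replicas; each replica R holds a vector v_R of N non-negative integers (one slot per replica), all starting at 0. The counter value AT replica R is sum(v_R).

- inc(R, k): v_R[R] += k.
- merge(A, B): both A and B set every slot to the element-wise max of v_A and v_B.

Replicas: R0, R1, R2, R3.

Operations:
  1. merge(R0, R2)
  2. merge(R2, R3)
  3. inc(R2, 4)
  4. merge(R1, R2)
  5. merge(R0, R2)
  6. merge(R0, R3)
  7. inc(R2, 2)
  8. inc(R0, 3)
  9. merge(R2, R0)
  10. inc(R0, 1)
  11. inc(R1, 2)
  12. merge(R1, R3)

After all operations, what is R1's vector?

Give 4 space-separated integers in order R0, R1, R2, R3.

Answer: 0 2 4 0

Derivation:
Op 1: merge R0<->R2 -> R0=(0,0,0,0) R2=(0,0,0,0)
Op 2: merge R2<->R3 -> R2=(0,0,0,0) R3=(0,0,0,0)
Op 3: inc R2 by 4 -> R2=(0,0,4,0) value=4
Op 4: merge R1<->R2 -> R1=(0,0,4,0) R2=(0,0,4,0)
Op 5: merge R0<->R2 -> R0=(0,0,4,0) R2=(0,0,4,0)
Op 6: merge R0<->R3 -> R0=(0,0,4,0) R3=(0,0,4,0)
Op 7: inc R2 by 2 -> R2=(0,0,6,0) value=6
Op 8: inc R0 by 3 -> R0=(3,0,4,0) value=7
Op 9: merge R2<->R0 -> R2=(3,0,6,0) R0=(3,0,6,0)
Op 10: inc R0 by 1 -> R0=(4,0,6,0) value=10
Op 11: inc R1 by 2 -> R1=(0,2,4,0) value=6
Op 12: merge R1<->R3 -> R1=(0,2,4,0) R3=(0,2,4,0)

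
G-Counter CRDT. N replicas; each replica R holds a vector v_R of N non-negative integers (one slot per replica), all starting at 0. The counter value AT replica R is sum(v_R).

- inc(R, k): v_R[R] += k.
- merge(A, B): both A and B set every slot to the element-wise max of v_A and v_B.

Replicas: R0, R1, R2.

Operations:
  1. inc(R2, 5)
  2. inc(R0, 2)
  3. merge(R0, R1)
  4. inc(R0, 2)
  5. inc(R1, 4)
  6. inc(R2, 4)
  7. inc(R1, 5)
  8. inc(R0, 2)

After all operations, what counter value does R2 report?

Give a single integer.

Op 1: inc R2 by 5 -> R2=(0,0,5) value=5
Op 2: inc R0 by 2 -> R0=(2,0,0) value=2
Op 3: merge R0<->R1 -> R0=(2,0,0) R1=(2,0,0)
Op 4: inc R0 by 2 -> R0=(4,0,0) value=4
Op 5: inc R1 by 4 -> R1=(2,4,0) value=6
Op 6: inc R2 by 4 -> R2=(0,0,9) value=9
Op 7: inc R1 by 5 -> R1=(2,9,0) value=11
Op 8: inc R0 by 2 -> R0=(6,0,0) value=6

Answer: 9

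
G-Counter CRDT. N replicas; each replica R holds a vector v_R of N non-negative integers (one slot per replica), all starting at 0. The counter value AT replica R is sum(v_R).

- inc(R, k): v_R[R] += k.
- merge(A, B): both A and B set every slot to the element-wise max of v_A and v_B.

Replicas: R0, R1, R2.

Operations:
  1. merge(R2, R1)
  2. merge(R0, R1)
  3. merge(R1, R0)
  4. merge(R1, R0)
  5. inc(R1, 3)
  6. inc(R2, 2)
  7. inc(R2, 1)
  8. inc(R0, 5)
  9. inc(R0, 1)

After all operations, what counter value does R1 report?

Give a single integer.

Op 1: merge R2<->R1 -> R2=(0,0,0) R1=(0,0,0)
Op 2: merge R0<->R1 -> R0=(0,0,0) R1=(0,0,0)
Op 3: merge R1<->R0 -> R1=(0,0,0) R0=(0,0,0)
Op 4: merge R1<->R0 -> R1=(0,0,0) R0=(0,0,0)
Op 5: inc R1 by 3 -> R1=(0,3,0) value=3
Op 6: inc R2 by 2 -> R2=(0,0,2) value=2
Op 7: inc R2 by 1 -> R2=(0,0,3) value=3
Op 8: inc R0 by 5 -> R0=(5,0,0) value=5
Op 9: inc R0 by 1 -> R0=(6,0,0) value=6

Answer: 3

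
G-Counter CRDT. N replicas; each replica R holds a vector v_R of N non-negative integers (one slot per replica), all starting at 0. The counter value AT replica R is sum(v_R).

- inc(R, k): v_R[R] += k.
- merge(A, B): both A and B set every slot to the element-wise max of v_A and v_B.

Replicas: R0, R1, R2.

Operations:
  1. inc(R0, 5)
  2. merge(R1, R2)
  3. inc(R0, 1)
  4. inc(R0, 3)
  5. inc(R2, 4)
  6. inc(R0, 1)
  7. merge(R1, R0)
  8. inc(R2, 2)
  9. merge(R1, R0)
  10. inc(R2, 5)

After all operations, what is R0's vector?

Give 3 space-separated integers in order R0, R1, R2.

Op 1: inc R0 by 5 -> R0=(5,0,0) value=5
Op 2: merge R1<->R2 -> R1=(0,0,0) R2=(0,0,0)
Op 3: inc R0 by 1 -> R0=(6,0,0) value=6
Op 4: inc R0 by 3 -> R0=(9,0,0) value=9
Op 5: inc R2 by 4 -> R2=(0,0,4) value=4
Op 6: inc R0 by 1 -> R0=(10,0,0) value=10
Op 7: merge R1<->R0 -> R1=(10,0,0) R0=(10,0,0)
Op 8: inc R2 by 2 -> R2=(0,0,6) value=6
Op 9: merge R1<->R0 -> R1=(10,0,0) R0=(10,0,0)
Op 10: inc R2 by 5 -> R2=(0,0,11) value=11

Answer: 10 0 0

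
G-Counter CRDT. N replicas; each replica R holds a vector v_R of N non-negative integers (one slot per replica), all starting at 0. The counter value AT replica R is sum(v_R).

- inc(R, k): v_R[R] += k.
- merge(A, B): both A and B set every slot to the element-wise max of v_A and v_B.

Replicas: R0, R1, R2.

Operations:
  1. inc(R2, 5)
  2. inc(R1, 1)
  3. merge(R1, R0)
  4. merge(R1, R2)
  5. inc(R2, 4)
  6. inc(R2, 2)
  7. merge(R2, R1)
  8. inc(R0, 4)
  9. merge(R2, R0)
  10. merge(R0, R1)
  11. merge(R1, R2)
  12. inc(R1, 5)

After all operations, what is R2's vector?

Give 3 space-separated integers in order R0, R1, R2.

Answer: 4 1 11

Derivation:
Op 1: inc R2 by 5 -> R2=(0,0,5) value=5
Op 2: inc R1 by 1 -> R1=(0,1,0) value=1
Op 3: merge R1<->R0 -> R1=(0,1,0) R0=(0,1,0)
Op 4: merge R1<->R2 -> R1=(0,1,5) R2=(0,1,5)
Op 5: inc R2 by 4 -> R2=(0,1,9) value=10
Op 6: inc R2 by 2 -> R2=(0,1,11) value=12
Op 7: merge R2<->R1 -> R2=(0,1,11) R1=(0,1,11)
Op 8: inc R0 by 4 -> R0=(4,1,0) value=5
Op 9: merge R2<->R0 -> R2=(4,1,11) R0=(4,1,11)
Op 10: merge R0<->R1 -> R0=(4,1,11) R1=(4,1,11)
Op 11: merge R1<->R2 -> R1=(4,1,11) R2=(4,1,11)
Op 12: inc R1 by 5 -> R1=(4,6,11) value=21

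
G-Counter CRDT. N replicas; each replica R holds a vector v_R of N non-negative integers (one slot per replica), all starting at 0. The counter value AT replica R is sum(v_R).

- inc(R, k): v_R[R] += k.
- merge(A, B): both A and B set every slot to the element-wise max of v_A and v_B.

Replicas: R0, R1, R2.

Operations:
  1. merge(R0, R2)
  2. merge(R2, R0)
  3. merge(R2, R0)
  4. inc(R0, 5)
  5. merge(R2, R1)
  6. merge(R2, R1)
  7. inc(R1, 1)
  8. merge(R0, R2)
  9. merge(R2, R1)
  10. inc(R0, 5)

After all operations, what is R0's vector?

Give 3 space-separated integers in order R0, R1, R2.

Answer: 10 0 0

Derivation:
Op 1: merge R0<->R2 -> R0=(0,0,0) R2=(0,0,0)
Op 2: merge R2<->R0 -> R2=(0,0,0) R0=(0,0,0)
Op 3: merge R2<->R0 -> R2=(0,0,0) R0=(0,0,0)
Op 4: inc R0 by 5 -> R0=(5,0,0) value=5
Op 5: merge R2<->R1 -> R2=(0,0,0) R1=(0,0,0)
Op 6: merge R2<->R1 -> R2=(0,0,0) R1=(0,0,0)
Op 7: inc R1 by 1 -> R1=(0,1,0) value=1
Op 8: merge R0<->R2 -> R0=(5,0,0) R2=(5,0,0)
Op 9: merge R2<->R1 -> R2=(5,1,0) R1=(5,1,0)
Op 10: inc R0 by 5 -> R0=(10,0,0) value=10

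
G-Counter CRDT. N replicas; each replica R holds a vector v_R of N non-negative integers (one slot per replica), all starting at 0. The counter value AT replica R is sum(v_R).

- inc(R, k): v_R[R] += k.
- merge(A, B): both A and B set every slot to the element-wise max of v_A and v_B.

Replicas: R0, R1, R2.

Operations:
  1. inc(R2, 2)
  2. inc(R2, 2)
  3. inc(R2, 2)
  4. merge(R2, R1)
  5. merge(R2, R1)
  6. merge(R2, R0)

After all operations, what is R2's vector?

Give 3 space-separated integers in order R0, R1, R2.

Answer: 0 0 6

Derivation:
Op 1: inc R2 by 2 -> R2=(0,0,2) value=2
Op 2: inc R2 by 2 -> R2=(0,0,4) value=4
Op 3: inc R2 by 2 -> R2=(0,0,6) value=6
Op 4: merge R2<->R1 -> R2=(0,0,6) R1=(0,0,6)
Op 5: merge R2<->R1 -> R2=(0,0,6) R1=(0,0,6)
Op 6: merge R2<->R0 -> R2=(0,0,6) R0=(0,0,6)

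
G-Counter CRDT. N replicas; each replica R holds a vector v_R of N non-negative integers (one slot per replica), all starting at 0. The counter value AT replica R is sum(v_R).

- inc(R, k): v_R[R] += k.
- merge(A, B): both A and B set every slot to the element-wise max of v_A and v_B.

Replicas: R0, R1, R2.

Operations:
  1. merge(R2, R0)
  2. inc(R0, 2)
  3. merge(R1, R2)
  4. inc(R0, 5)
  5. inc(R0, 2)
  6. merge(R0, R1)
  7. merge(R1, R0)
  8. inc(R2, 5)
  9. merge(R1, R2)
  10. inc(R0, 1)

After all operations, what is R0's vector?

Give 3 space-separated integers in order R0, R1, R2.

Op 1: merge R2<->R0 -> R2=(0,0,0) R0=(0,0,0)
Op 2: inc R0 by 2 -> R0=(2,0,0) value=2
Op 3: merge R1<->R2 -> R1=(0,0,0) R2=(0,0,0)
Op 4: inc R0 by 5 -> R0=(7,0,0) value=7
Op 5: inc R0 by 2 -> R0=(9,0,0) value=9
Op 6: merge R0<->R1 -> R0=(9,0,0) R1=(9,0,0)
Op 7: merge R1<->R0 -> R1=(9,0,0) R0=(9,0,0)
Op 8: inc R2 by 5 -> R2=(0,0,5) value=5
Op 9: merge R1<->R2 -> R1=(9,0,5) R2=(9,0,5)
Op 10: inc R0 by 1 -> R0=(10,0,0) value=10

Answer: 10 0 0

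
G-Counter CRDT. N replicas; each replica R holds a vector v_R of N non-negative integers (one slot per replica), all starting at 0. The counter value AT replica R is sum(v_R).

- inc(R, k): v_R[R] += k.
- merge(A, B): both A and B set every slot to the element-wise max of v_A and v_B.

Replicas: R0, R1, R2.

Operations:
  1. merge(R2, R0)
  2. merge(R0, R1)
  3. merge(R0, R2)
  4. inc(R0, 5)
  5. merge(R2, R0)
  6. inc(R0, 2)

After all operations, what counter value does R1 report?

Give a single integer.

Op 1: merge R2<->R0 -> R2=(0,0,0) R0=(0,0,0)
Op 2: merge R0<->R1 -> R0=(0,0,0) R1=(0,0,0)
Op 3: merge R0<->R2 -> R0=(0,0,0) R2=(0,0,0)
Op 4: inc R0 by 5 -> R0=(5,0,0) value=5
Op 5: merge R2<->R0 -> R2=(5,0,0) R0=(5,0,0)
Op 6: inc R0 by 2 -> R0=(7,0,0) value=7

Answer: 0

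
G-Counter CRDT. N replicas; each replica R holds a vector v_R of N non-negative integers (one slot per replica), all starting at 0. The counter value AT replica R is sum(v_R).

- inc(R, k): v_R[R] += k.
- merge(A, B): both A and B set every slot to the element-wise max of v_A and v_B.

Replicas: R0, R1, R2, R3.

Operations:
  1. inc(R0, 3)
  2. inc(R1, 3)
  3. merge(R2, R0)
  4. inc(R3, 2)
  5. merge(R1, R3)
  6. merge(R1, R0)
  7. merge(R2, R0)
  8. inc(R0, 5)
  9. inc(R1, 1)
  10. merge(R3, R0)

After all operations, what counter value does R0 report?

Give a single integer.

Answer: 13

Derivation:
Op 1: inc R0 by 3 -> R0=(3,0,0,0) value=3
Op 2: inc R1 by 3 -> R1=(0,3,0,0) value=3
Op 3: merge R2<->R0 -> R2=(3,0,0,0) R0=(3,0,0,0)
Op 4: inc R3 by 2 -> R3=(0,0,0,2) value=2
Op 5: merge R1<->R3 -> R1=(0,3,0,2) R3=(0,3,0,2)
Op 6: merge R1<->R0 -> R1=(3,3,0,2) R0=(3,3,0,2)
Op 7: merge R2<->R0 -> R2=(3,3,0,2) R0=(3,3,0,2)
Op 8: inc R0 by 5 -> R0=(8,3,0,2) value=13
Op 9: inc R1 by 1 -> R1=(3,4,0,2) value=9
Op 10: merge R3<->R0 -> R3=(8,3,0,2) R0=(8,3,0,2)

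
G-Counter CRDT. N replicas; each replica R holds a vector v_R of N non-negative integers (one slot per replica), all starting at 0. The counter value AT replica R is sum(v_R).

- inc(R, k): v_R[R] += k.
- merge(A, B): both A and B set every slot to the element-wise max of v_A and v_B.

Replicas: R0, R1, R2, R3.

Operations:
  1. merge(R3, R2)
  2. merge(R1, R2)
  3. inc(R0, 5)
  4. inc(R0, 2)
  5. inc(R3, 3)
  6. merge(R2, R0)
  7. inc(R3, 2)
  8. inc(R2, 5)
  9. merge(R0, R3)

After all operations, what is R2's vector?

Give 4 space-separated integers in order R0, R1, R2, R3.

Op 1: merge R3<->R2 -> R3=(0,0,0,0) R2=(0,0,0,0)
Op 2: merge R1<->R2 -> R1=(0,0,0,0) R2=(0,0,0,0)
Op 3: inc R0 by 5 -> R0=(5,0,0,0) value=5
Op 4: inc R0 by 2 -> R0=(7,0,0,0) value=7
Op 5: inc R3 by 3 -> R3=(0,0,0,3) value=3
Op 6: merge R2<->R0 -> R2=(7,0,0,0) R0=(7,0,0,0)
Op 7: inc R3 by 2 -> R3=(0,0,0,5) value=5
Op 8: inc R2 by 5 -> R2=(7,0,5,0) value=12
Op 9: merge R0<->R3 -> R0=(7,0,0,5) R3=(7,0,0,5)

Answer: 7 0 5 0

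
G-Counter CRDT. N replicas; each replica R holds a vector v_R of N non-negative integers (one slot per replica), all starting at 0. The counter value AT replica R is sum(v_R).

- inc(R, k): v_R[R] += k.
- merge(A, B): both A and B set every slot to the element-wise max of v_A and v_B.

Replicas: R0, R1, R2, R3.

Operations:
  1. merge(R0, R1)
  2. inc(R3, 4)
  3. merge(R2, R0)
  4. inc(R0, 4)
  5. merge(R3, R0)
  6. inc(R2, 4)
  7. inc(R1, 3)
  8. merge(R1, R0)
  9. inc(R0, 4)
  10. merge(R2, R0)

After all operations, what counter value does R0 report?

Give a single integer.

Op 1: merge R0<->R1 -> R0=(0,0,0,0) R1=(0,0,0,0)
Op 2: inc R3 by 4 -> R3=(0,0,0,4) value=4
Op 3: merge R2<->R0 -> R2=(0,0,0,0) R0=(0,0,0,0)
Op 4: inc R0 by 4 -> R0=(4,0,0,0) value=4
Op 5: merge R3<->R0 -> R3=(4,0,0,4) R0=(4,0,0,4)
Op 6: inc R2 by 4 -> R2=(0,0,4,0) value=4
Op 7: inc R1 by 3 -> R1=(0,3,0,0) value=3
Op 8: merge R1<->R0 -> R1=(4,3,0,4) R0=(4,3,0,4)
Op 9: inc R0 by 4 -> R0=(8,3,0,4) value=15
Op 10: merge R2<->R0 -> R2=(8,3,4,4) R0=(8,3,4,4)

Answer: 19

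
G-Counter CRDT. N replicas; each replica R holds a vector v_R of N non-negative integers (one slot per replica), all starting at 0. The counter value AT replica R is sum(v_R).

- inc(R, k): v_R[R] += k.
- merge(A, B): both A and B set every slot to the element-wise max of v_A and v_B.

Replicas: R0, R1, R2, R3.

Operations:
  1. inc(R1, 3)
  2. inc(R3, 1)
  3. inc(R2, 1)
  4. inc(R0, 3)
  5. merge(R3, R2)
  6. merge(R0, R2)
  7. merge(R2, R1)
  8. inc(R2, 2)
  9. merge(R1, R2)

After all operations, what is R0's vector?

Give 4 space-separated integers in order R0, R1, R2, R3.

Op 1: inc R1 by 3 -> R1=(0,3,0,0) value=3
Op 2: inc R3 by 1 -> R3=(0,0,0,1) value=1
Op 3: inc R2 by 1 -> R2=(0,0,1,0) value=1
Op 4: inc R0 by 3 -> R0=(3,0,0,0) value=3
Op 5: merge R3<->R2 -> R3=(0,0,1,1) R2=(0,0,1,1)
Op 6: merge R0<->R2 -> R0=(3,0,1,1) R2=(3,0,1,1)
Op 7: merge R2<->R1 -> R2=(3,3,1,1) R1=(3,3,1,1)
Op 8: inc R2 by 2 -> R2=(3,3,3,1) value=10
Op 9: merge R1<->R2 -> R1=(3,3,3,1) R2=(3,3,3,1)

Answer: 3 0 1 1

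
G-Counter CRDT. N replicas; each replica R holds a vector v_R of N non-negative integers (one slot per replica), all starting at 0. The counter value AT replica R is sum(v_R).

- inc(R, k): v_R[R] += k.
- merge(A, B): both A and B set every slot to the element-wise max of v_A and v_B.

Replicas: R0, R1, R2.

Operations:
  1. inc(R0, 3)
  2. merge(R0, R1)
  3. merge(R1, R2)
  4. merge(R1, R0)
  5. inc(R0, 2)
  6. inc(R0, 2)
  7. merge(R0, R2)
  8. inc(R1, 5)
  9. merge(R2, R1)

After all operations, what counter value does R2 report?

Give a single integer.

Op 1: inc R0 by 3 -> R0=(3,0,0) value=3
Op 2: merge R0<->R1 -> R0=(3,0,0) R1=(3,0,0)
Op 3: merge R1<->R2 -> R1=(3,0,0) R2=(3,0,0)
Op 4: merge R1<->R0 -> R1=(3,0,0) R0=(3,0,0)
Op 5: inc R0 by 2 -> R0=(5,0,0) value=5
Op 6: inc R0 by 2 -> R0=(7,0,0) value=7
Op 7: merge R0<->R2 -> R0=(7,0,0) R2=(7,0,0)
Op 8: inc R1 by 5 -> R1=(3,5,0) value=8
Op 9: merge R2<->R1 -> R2=(7,5,0) R1=(7,5,0)

Answer: 12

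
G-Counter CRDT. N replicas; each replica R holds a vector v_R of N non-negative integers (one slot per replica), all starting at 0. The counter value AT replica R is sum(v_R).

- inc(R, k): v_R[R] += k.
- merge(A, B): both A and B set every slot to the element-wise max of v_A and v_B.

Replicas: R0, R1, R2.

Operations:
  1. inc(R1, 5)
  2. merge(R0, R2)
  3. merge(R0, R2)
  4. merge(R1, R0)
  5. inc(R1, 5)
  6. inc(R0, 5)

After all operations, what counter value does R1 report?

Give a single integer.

Answer: 10

Derivation:
Op 1: inc R1 by 5 -> R1=(0,5,0) value=5
Op 2: merge R0<->R2 -> R0=(0,0,0) R2=(0,0,0)
Op 3: merge R0<->R2 -> R0=(0,0,0) R2=(0,0,0)
Op 4: merge R1<->R0 -> R1=(0,5,0) R0=(0,5,0)
Op 5: inc R1 by 5 -> R1=(0,10,0) value=10
Op 6: inc R0 by 5 -> R0=(5,5,0) value=10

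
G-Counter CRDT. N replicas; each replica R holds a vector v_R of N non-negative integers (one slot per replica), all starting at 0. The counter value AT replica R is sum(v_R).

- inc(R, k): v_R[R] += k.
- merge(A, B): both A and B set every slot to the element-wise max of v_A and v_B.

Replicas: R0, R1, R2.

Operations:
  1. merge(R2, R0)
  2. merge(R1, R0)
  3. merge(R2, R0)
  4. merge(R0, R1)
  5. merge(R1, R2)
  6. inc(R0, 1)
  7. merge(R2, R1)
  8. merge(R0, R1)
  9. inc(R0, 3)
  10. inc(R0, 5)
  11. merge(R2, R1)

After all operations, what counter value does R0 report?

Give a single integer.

Op 1: merge R2<->R0 -> R2=(0,0,0) R0=(0,0,0)
Op 2: merge R1<->R0 -> R1=(0,0,0) R0=(0,0,0)
Op 3: merge R2<->R0 -> R2=(0,0,0) R0=(0,0,0)
Op 4: merge R0<->R1 -> R0=(0,0,0) R1=(0,0,0)
Op 5: merge R1<->R2 -> R1=(0,0,0) R2=(0,0,0)
Op 6: inc R0 by 1 -> R0=(1,0,0) value=1
Op 7: merge R2<->R1 -> R2=(0,0,0) R1=(0,0,0)
Op 8: merge R0<->R1 -> R0=(1,0,0) R1=(1,0,0)
Op 9: inc R0 by 3 -> R0=(4,0,0) value=4
Op 10: inc R0 by 5 -> R0=(9,0,0) value=9
Op 11: merge R2<->R1 -> R2=(1,0,0) R1=(1,0,0)

Answer: 9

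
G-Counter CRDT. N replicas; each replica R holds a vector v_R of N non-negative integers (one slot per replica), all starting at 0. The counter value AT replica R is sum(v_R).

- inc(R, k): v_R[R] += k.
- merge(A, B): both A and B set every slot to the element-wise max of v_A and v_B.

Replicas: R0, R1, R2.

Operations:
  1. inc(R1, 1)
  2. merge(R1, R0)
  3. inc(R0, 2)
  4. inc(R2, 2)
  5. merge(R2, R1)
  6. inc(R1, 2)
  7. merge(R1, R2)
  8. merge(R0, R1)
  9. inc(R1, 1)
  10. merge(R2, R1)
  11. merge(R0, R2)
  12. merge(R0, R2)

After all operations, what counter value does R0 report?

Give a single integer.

Answer: 8

Derivation:
Op 1: inc R1 by 1 -> R1=(0,1,0) value=1
Op 2: merge R1<->R0 -> R1=(0,1,0) R0=(0,1,0)
Op 3: inc R0 by 2 -> R0=(2,1,0) value=3
Op 4: inc R2 by 2 -> R2=(0,0,2) value=2
Op 5: merge R2<->R1 -> R2=(0,1,2) R1=(0,1,2)
Op 6: inc R1 by 2 -> R1=(0,3,2) value=5
Op 7: merge R1<->R2 -> R1=(0,3,2) R2=(0,3,2)
Op 8: merge R0<->R1 -> R0=(2,3,2) R1=(2,3,2)
Op 9: inc R1 by 1 -> R1=(2,4,2) value=8
Op 10: merge R2<->R1 -> R2=(2,4,2) R1=(2,4,2)
Op 11: merge R0<->R2 -> R0=(2,4,2) R2=(2,4,2)
Op 12: merge R0<->R2 -> R0=(2,4,2) R2=(2,4,2)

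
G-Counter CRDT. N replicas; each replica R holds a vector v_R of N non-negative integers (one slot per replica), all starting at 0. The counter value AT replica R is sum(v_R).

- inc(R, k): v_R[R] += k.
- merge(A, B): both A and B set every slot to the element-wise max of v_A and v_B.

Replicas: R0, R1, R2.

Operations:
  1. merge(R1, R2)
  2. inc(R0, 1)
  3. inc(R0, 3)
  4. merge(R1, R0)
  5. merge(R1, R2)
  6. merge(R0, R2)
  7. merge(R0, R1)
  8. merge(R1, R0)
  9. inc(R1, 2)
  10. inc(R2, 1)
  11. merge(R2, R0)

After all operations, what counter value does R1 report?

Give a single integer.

Op 1: merge R1<->R2 -> R1=(0,0,0) R2=(0,0,0)
Op 2: inc R0 by 1 -> R0=(1,0,0) value=1
Op 3: inc R0 by 3 -> R0=(4,0,0) value=4
Op 4: merge R1<->R0 -> R1=(4,0,0) R0=(4,0,0)
Op 5: merge R1<->R2 -> R1=(4,0,0) R2=(4,0,0)
Op 6: merge R0<->R2 -> R0=(4,0,0) R2=(4,0,0)
Op 7: merge R0<->R1 -> R0=(4,0,0) R1=(4,0,0)
Op 8: merge R1<->R0 -> R1=(4,0,0) R0=(4,0,0)
Op 9: inc R1 by 2 -> R1=(4,2,0) value=6
Op 10: inc R2 by 1 -> R2=(4,0,1) value=5
Op 11: merge R2<->R0 -> R2=(4,0,1) R0=(4,0,1)

Answer: 6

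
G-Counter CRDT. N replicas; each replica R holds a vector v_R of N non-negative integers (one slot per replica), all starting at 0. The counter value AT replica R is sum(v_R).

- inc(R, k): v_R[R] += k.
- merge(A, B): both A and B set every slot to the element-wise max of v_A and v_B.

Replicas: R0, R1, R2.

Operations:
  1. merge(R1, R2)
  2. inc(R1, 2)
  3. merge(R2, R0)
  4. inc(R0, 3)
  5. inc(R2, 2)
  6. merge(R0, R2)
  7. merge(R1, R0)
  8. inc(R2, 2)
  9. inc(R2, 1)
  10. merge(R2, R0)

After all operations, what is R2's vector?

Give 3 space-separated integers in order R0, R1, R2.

Answer: 3 2 5

Derivation:
Op 1: merge R1<->R2 -> R1=(0,0,0) R2=(0,0,0)
Op 2: inc R1 by 2 -> R1=(0,2,0) value=2
Op 3: merge R2<->R0 -> R2=(0,0,0) R0=(0,0,0)
Op 4: inc R0 by 3 -> R0=(3,0,0) value=3
Op 5: inc R2 by 2 -> R2=(0,0,2) value=2
Op 6: merge R0<->R2 -> R0=(3,0,2) R2=(3,0,2)
Op 7: merge R1<->R0 -> R1=(3,2,2) R0=(3,2,2)
Op 8: inc R2 by 2 -> R2=(3,0,4) value=7
Op 9: inc R2 by 1 -> R2=(3,0,5) value=8
Op 10: merge R2<->R0 -> R2=(3,2,5) R0=(3,2,5)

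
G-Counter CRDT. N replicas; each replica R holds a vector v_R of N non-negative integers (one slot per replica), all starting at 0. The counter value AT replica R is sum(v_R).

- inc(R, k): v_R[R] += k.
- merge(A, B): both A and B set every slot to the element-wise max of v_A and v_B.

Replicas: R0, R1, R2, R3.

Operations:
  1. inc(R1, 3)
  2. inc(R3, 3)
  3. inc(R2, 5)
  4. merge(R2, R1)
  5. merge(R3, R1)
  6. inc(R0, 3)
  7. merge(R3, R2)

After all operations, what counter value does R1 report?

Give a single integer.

Answer: 11

Derivation:
Op 1: inc R1 by 3 -> R1=(0,3,0,0) value=3
Op 2: inc R3 by 3 -> R3=(0,0,0,3) value=3
Op 3: inc R2 by 5 -> R2=(0,0,5,0) value=5
Op 4: merge R2<->R1 -> R2=(0,3,5,0) R1=(0,3,5,0)
Op 5: merge R3<->R1 -> R3=(0,3,5,3) R1=(0,3,5,3)
Op 6: inc R0 by 3 -> R0=(3,0,0,0) value=3
Op 7: merge R3<->R2 -> R3=(0,3,5,3) R2=(0,3,5,3)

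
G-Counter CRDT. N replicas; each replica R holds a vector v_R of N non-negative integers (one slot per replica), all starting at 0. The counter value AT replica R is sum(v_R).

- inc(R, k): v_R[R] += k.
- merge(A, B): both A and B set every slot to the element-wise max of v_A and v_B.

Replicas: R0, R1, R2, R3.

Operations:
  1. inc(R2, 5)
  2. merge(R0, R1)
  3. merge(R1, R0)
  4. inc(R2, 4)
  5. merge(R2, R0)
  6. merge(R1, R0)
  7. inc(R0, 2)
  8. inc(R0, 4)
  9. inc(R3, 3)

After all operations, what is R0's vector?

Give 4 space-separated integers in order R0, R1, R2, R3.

Answer: 6 0 9 0

Derivation:
Op 1: inc R2 by 5 -> R2=(0,0,5,0) value=5
Op 2: merge R0<->R1 -> R0=(0,0,0,0) R1=(0,0,0,0)
Op 3: merge R1<->R0 -> R1=(0,0,0,0) R0=(0,0,0,0)
Op 4: inc R2 by 4 -> R2=(0,0,9,0) value=9
Op 5: merge R2<->R0 -> R2=(0,0,9,0) R0=(0,0,9,0)
Op 6: merge R1<->R0 -> R1=(0,0,9,0) R0=(0,0,9,0)
Op 7: inc R0 by 2 -> R0=(2,0,9,0) value=11
Op 8: inc R0 by 4 -> R0=(6,0,9,0) value=15
Op 9: inc R3 by 3 -> R3=(0,0,0,3) value=3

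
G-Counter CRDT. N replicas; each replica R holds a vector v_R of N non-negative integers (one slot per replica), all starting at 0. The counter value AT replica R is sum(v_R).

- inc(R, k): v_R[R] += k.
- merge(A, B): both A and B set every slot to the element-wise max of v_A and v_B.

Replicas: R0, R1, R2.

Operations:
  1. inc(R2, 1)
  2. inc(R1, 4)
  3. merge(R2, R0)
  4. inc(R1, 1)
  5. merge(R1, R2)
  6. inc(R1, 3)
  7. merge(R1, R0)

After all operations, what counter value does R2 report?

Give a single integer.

Answer: 6

Derivation:
Op 1: inc R2 by 1 -> R2=(0,0,1) value=1
Op 2: inc R1 by 4 -> R1=(0,4,0) value=4
Op 3: merge R2<->R0 -> R2=(0,0,1) R0=(0,0,1)
Op 4: inc R1 by 1 -> R1=(0,5,0) value=5
Op 5: merge R1<->R2 -> R1=(0,5,1) R2=(0,5,1)
Op 6: inc R1 by 3 -> R1=(0,8,1) value=9
Op 7: merge R1<->R0 -> R1=(0,8,1) R0=(0,8,1)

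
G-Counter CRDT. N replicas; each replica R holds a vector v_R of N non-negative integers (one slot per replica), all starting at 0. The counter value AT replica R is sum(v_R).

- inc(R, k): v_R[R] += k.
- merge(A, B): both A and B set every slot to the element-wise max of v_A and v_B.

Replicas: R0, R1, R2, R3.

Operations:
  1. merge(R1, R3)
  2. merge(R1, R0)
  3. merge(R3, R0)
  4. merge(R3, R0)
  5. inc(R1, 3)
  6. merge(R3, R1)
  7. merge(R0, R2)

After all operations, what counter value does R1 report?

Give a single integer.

Op 1: merge R1<->R3 -> R1=(0,0,0,0) R3=(0,0,0,0)
Op 2: merge R1<->R0 -> R1=(0,0,0,0) R0=(0,0,0,0)
Op 3: merge R3<->R0 -> R3=(0,0,0,0) R0=(0,0,0,0)
Op 4: merge R3<->R0 -> R3=(0,0,0,0) R0=(0,0,0,0)
Op 5: inc R1 by 3 -> R1=(0,3,0,0) value=3
Op 6: merge R3<->R1 -> R3=(0,3,0,0) R1=(0,3,0,0)
Op 7: merge R0<->R2 -> R0=(0,0,0,0) R2=(0,0,0,0)

Answer: 3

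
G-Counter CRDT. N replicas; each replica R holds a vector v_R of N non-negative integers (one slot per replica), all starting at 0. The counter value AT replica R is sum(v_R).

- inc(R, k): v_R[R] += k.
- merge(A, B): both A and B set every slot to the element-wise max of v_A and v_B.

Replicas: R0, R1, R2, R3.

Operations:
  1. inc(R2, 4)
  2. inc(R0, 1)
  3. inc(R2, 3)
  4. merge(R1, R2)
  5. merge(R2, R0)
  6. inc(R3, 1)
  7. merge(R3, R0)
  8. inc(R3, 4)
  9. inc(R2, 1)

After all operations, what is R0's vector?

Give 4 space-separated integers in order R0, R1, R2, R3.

Op 1: inc R2 by 4 -> R2=(0,0,4,0) value=4
Op 2: inc R0 by 1 -> R0=(1,0,0,0) value=1
Op 3: inc R2 by 3 -> R2=(0,0,7,0) value=7
Op 4: merge R1<->R2 -> R1=(0,0,7,0) R2=(0,0,7,0)
Op 5: merge R2<->R0 -> R2=(1,0,7,0) R0=(1,0,7,0)
Op 6: inc R3 by 1 -> R3=(0,0,0,1) value=1
Op 7: merge R3<->R0 -> R3=(1,0,7,1) R0=(1,0,7,1)
Op 8: inc R3 by 4 -> R3=(1,0,7,5) value=13
Op 9: inc R2 by 1 -> R2=(1,0,8,0) value=9

Answer: 1 0 7 1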